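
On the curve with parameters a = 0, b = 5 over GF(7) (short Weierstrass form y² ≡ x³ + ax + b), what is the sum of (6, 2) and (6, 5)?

The two points share x = 6 and their y-coordinates satisfy 2 + 5 ≡ 0 (mod 7), so they are inverses. Their sum is O.

O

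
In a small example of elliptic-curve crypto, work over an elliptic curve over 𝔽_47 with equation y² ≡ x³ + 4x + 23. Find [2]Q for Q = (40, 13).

tangent at (40, 13): λ = (3·40² + 4)/(2·13) ≡ 10/26. 26⁻¹ ≡ 38 (mod 47) since 26·38 = 988 ≡ 1, so λ ≡ 10·38 ≡ 4.
  x = λ² - 40 - 40 = 16 - 80 ≡ 30; y = λ·(40 - 30) - 13 ≡ 27. → (30, 27)

(30, 27)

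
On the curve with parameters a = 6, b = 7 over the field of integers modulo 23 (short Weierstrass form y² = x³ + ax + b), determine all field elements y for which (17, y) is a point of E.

10, 13

x³ + 6x + 7 = 5022 ≡ 8 (mod 23).
Square roots of 8 mod 23: 10 and 13 (since 10² = 100 ≡ 8).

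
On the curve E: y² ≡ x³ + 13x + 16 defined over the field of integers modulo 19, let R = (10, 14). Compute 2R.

tangent at (10, 14): λ = (3·10² + 13)/(2·14) ≡ 9/9. 9⁻¹ ≡ 17 (mod 19), so λ ≡ 9·17 ≡ 1.
  x = λ² - 10 - 10 = 1 - 20 ≡ 0; y = λ·(10 - 0) - 14 ≡ 15. → (0, 15)

(0, 15)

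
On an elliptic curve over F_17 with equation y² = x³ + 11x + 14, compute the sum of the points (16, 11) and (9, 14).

(16, 11) + (9, 14). λ = (14 - 11)/(9 - 16) ≡ 3/10 mod 17. 10⁻¹ ≡ 12 (mod 17) since 10·12 = 120 ≡ 1, so λ ≡ 2.
  x = λ² - 16 - 9 = 4 - 25 ≡ 13; y = λ·(16 - 13) - 11 ≡ 12. → (13, 12)

(13, 12)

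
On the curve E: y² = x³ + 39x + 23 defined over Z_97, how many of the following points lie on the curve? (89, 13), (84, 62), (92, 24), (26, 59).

(89, 13): 13² ≡ 72, rhs ≡ 72 → on.
(84, 62): 62² ≡ 61, rhs ≡ 35 → off.
(92, 24): 24² ≡ 91, rhs ≡ 91 → on.
(26, 59): 59² ≡ 86, rhs ≡ 86 → on.

3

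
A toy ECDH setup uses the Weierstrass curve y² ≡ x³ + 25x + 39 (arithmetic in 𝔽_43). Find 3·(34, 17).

(35, 12)

Write P = (34, 17).
Repeated addition: build up to 3P.
2P: tangent at (34, 17): λ = (3·34² + 25)/(2·17) ≡ 10/34. 34⁻¹ ≡ 19 (mod 43), so λ ≡ 10·19 ≡ 18.
  x = λ² - 34 - 34 = 324 - 68 ≡ 41; y = λ·(34 - 41) - 17 ≡ 29. → (41, 29)
3P: (41, 29) + (34, 17). λ = (17 - 29)/(34 - 41) ≡ 31/36 mod 43. 36⁻¹ ≡ 6 (mod 43) since 36·6 = 216 ≡ 1, so λ ≡ 14.
  x = λ² - 41 - 34 = 196 - 75 ≡ 35; y = λ·(41 - 35) - 29 ≡ 12. → (35, 12)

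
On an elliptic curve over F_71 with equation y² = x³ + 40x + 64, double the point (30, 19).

tangent at (30, 19): λ = (3·30² + 40)/(2·19) ≡ 42/38. 38⁻¹ ≡ 43 (mod 71) since 38·43 = 1634 ≡ 1, so λ ≡ 42·43 ≡ 31.
  x = λ² - 30 - 30 = 961 - 60 ≡ 49; y = λ·(30 - 49) - 19 ≡ 31. → (49, 31)

(49, 31)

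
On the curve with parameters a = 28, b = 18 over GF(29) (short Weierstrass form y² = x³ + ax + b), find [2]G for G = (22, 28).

(7, 8)

tangent at (22, 28): λ = (3·22² + 28)/(2·28) ≡ 1/27. 27⁻¹ ≡ 14 (mod 29) since 27·14 = 378 ≡ 1, so λ ≡ 1·14 ≡ 14.
  x = λ² - 22 - 22 = 196 - 44 ≡ 7; y = λ·(22 - 7) - 28 ≡ 8. → (7, 8)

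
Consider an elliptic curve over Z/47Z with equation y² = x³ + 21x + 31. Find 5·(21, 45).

(42, 6)

Write P = (21, 45).
Double-and-add on 5 = (101)₂. Start with P = (21, 45) for the leading 1-bit.
double: tangent at (21, 45): λ = (3·21² + 21)/(2·45) ≡ 28/43. 43⁻¹ ≡ 35 (mod 47), so λ ≡ 28·35 ≡ 40.
  x = λ² - 21 - 21 = 1600 - 42 ≡ 7; y = λ·(21 - 7) - 45 ≡ 45. → (7, 45)
double: tangent at (7, 45): λ = (3·7² + 21)/(2·45) ≡ 27/43. 43⁻¹ ≡ 35 (mod 47), so λ ≡ 27·35 ≡ 5.
  x = λ² - 7 - 7 = 25 - 14 ≡ 11; y = λ·(7 - 11) - 45 ≡ 29. → (11, 29)
add P: (11, 29) + (21, 45). λ = (45 - 29)/(21 - 11) ≡ 16/10 mod 47. 10⁻¹ ≡ 33 (mod 47), so λ ≡ 11.
  x = λ² - 11 - 21 = 121 - 32 ≡ 42; y = λ·(11 - 42) - 29 ≡ 6. → (42, 6)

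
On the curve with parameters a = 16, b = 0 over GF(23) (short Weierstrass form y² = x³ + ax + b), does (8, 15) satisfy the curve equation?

no

y² = 15² ≡ 18; x³ + 16x + 0 = 640 ≡ 19 (mod 23). 18 ≠ 19.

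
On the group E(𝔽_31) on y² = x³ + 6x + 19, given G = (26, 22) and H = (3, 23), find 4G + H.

First 4G:
Double-and-add on 4 = (100)₂. Start with G = (26, 22) for the leading 1-bit.
double: tangent at (26, 22): λ = (3·26² + 6)/(2·22) ≡ 19/13. 13⁻¹ ≡ 12 (mod 31) since 13·12 = 156 ≡ 1, so λ ≡ 19·12 ≡ 11.
  x = λ² - 26 - 26 = 121 - 52 ≡ 7; y = λ·(26 - 7) - 22 ≡ 1. → (7, 1)
double: tangent at (7, 1): λ = (3·7² + 6)/(2·1) ≡ 29/2. 2⁻¹ ≡ 16 (mod 31) since 2·16 = 32 ≡ 1, so λ ≡ 29·16 ≡ 30.
  x = λ² - 7 - 7 = 900 - 14 ≡ 18; y = λ·(7 - 18) - 1 ≡ 10. → (18, 10)
4G = (18, 10).
Finally 4G + H:
(18, 10) + (3, 23). λ = (23 - 10)/(3 - 18) ≡ 13/16 mod 31. 16⁻¹ ≡ 2 (mod 31) since 16·2 = 32 ≡ 1, so λ ≡ 26.
  x = λ² - 18 - 3 = 676 - 21 ≡ 4; y = λ·(18 - 4) - 10 ≡ 13. → (4, 13)

(4, 13)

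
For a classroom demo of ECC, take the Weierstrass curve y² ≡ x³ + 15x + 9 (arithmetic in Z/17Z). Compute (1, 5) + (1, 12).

O

The two points share x = 1 and their y-coordinates satisfy 5 + 12 ≡ 0 (mod 17), so they are inverses. Their sum is 𝒪.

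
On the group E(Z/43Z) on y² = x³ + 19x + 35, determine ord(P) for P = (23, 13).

2P: tangent at (23, 13): λ = (3·23² + 19)/(2·13) ≡ 15/26. 26⁻¹ ≡ 5 (mod 43), so λ ≡ 15·5 ≡ 32.
  x = λ² - 23 - 23 = 1024 - 46 ≡ 32; y = λ·(23 - 32) - 13 ≡ 0. → (32, 0)
3P: (32, 0) + (23, 13). λ = (13 - 0)/(23 - 32) ≡ 13/34 mod 43. 34⁻¹ ≡ 19 (mod 43) since 34·19 = 646 ≡ 1, so λ ≡ 32.
  x = λ² - 32 - 23 = 1024 - 55 ≡ 23; y = λ·(32 - 23) - 0 ≡ 30. → (23, 30)
4P: (23, 30) + (23, 13): same x and y₁ ≡ -y₂, so the sum is 𝒪.
4P = 𝒪, so the order is 4.

4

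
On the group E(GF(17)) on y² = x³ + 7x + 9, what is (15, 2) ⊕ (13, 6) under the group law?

(10, 5)

(15, 2) + (13, 6). λ = (6 - 2)/(13 - 15) ≡ 4/15 mod 17. 15⁻¹ ≡ 8 (mod 17), so λ ≡ 15.
  x = λ² - 15 - 13 = 225 - 28 ≡ 10; y = λ·(15 - 10) - 2 ≡ 5. → (10, 5)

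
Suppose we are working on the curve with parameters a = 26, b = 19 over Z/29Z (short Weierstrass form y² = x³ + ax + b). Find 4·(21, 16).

O

Write G = (21, 16).
Double-and-add on 4 = (100)₂. Start with G = (21, 16) for the leading 1-bit.
double: tangent at (21, 16): λ = (3·21² + 26)/(2·16) ≡ 15/3. 3⁻¹ ≡ 10 (mod 29) since 3·10 = 30 ≡ 1, so λ ≡ 15·10 ≡ 5.
  x = λ² - 21 - 21 = 25 - 42 ≡ 12; y = λ·(21 - 12) - 16 ≡ 0. → (12, 0)
double: (12, 0) + (12, 0): same x and y₁ ≡ -y₂, so the sum is O.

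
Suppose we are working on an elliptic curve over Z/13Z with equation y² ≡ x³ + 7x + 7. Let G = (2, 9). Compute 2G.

(12, 5)

tangent at (2, 9): λ = (3·2² + 7)/(2·9) ≡ 6/5. 5⁻¹ ≡ 8 (mod 13), so λ ≡ 6·8 ≡ 9.
  x = λ² - 2 - 2 = 81 - 4 ≡ 12; y = λ·(2 - 12) - 9 ≡ 5. → (12, 5)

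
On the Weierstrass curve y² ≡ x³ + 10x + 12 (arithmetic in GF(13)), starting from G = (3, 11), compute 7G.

Repeated addition: build up to 7G.
2G: tangent at (3, 11): λ = (3·3² + 10)/(2·11) ≡ 11/9. 9⁻¹ ≡ 3 (mod 13), so λ ≡ 11·3 ≡ 7.
  x = λ² - 3 - 3 = 49 - 6 ≡ 4; y = λ·(3 - 4) - 11 ≡ 8. → (4, 8)
3G: (4, 8) + (3, 11). λ = (11 - 8)/(3 - 4) ≡ 3/12 mod 13. 12⁻¹ ≡ 12 (mod 13) since 12·12 = 144 ≡ 1, so λ ≡ 10.
  x = λ² - 4 - 3 = 100 - 7 ≡ 2; y = λ·(4 - 2) - 8 ≡ 12. → (2, 12)
4G: (2, 12) + (3, 11). λ = (11 - 12)/(3 - 2) ≡ 12/1 mod 13. 1⁻¹ ≡ 1 (mod 13) since 1·1 = 1 ≡ 1, so λ ≡ 12.
  x = λ² - 2 - 3 = 144 - 5 ≡ 9; y = λ·(2 - 9) - 12 ≡ 8. → (9, 8)
5G: (9, 8) + (3, 11). λ = (11 - 8)/(3 - 9) ≡ 3/7 mod 13. 7⁻¹ ≡ 2 (mod 13), so λ ≡ 6.
  x = λ² - 9 - 3 = 36 - 12 ≡ 11; y = λ·(9 - 11) - 8 ≡ 6. → (11, 6)
6G: (11, 6) + (3, 11). λ = (11 - 6)/(3 - 11) ≡ 5/5 mod 13. 5⁻¹ ≡ 8 (mod 13), so λ ≡ 1.
  x = λ² - 11 - 3 = 1 - 14 ≡ 0; y = λ·(11 - 0) - 6 ≡ 5. → (0, 5)
7G: (0, 5) + (3, 11). λ = (11 - 5)/(3 - 0) ≡ 6/3 mod 13. 3⁻¹ ≡ 9 (mod 13), so λ ≡ 2.
  x = λ² - 0 - 3 = 4 - 3 ≡ 1; y = λ·(0 - 1) - 5 ≡ 6. → (1, 6)

(1, 6)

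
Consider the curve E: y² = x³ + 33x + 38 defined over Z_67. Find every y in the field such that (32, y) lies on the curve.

none

x³ + 33x + 38 = 33862 ≡ 27 (mod 67).
27 is a non-residue mod 67; no y exists.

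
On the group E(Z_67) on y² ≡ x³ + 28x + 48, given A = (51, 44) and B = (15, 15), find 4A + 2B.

First 4A:
Repeated addition: build up to 4A.
2A: tangent at (51, 44): λ = (3·51² + 28)/(2·44) ≡ 59/21. 21⁻¹ ≡ 16 (mod 67), so λ ≡ 59·16 ≡ 6.
  x = λ² - 51 - 51 = 36 - 102 ≡ 1; y = λ·(51 - 1) - 44 ≡ 55. → (1, 55)
3A: (1, 55) + (51, 44). λ = (44 - 55)/(51 - 1) ≡ 56/50 mod 67. 50⁻¹ ≡ 63 (mod 67) since 50·63 = 3150 ≡ 1, so λ ≡ 44.
  x = λ² - 1 - 51 = 1936 - 52 ≡ 8; y = λ·(1 - 8) - 55 ≡ 39. → (8, 39)
4A: (8, 39) + (51, 44). λ = (44 - 39)/(51 - 8) ≡ 5/43 mod 67. 43⁻¹ ≡ 53 (mod 67), so λ ≡ 64.
  x = λ² - 8 - 51 = 4096 - 59 ≡ 17; y = λ·(8 - 17) - 39 ≡ 55. → (17, 55)
4A = (17, 55).
Next 2B:
Repeated addition: build up to 2B.
2B: tangent at (15, 15): λ = (3·15² + 28)/(2·15) ≡ 33/30. 30⁻¹ ≡ 38 (mod 67), so λ ≡ 33·38 ≡ 48.
  x = λ² - 15 - 15 = 2304 - 30 ≡ 63; y = λ·(15 - 63) - 15 ≡ 26. → (63, 26)
2B = (63, 26).
Finally 4A + 2B:
(17, 55) + (63, 26). λ = (26 - 55)/(63 - 17) ≡ 38/46 mod 67. 46⁻¹ ≡ 51 (mod 67), so λ ≡ 62.
  x = λ² - 17 - 63 = 3844 - 80 ≡ 12; y = λ·(17 - 12) - 55 ≡ 54. → (12, 54)

(12, 54)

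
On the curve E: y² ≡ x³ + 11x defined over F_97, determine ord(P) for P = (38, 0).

2

2P: (38, 0) + (38, 0): same x and y₁ ≡ -y₂, so the sum is ∞.
2P = ∞, so the order is 2.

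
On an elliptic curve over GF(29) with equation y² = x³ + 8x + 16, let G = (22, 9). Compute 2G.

(5, 23)

tangent at (22, 9): λ = (3·22² + 8)/(2·9) ≡ 10/18. 18⁻¹ ≡ 21 (mod 29), so λ ≡ 10·21 ≡ 7.
  x = λ² - 22 - 22 = 49 - 44 ≡ 5; y = λ·(22 - 5) - 9 ≡ 23. → (5, 23)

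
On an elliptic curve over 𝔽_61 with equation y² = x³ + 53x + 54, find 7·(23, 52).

(34, 30)

Write P = (23, 52).
Repeated addition: build up to 7P.
2P: tangent at (23, 52): λ = (3·23² + 53)/(2·52) ≡ 54/43. 43⁻¹ ≡ 44 (mod 61) since 43·44 = 1892 ≡ 1, so λ ≡ 54·44 ≡ 58.
  x = λ² - 23 - 23 = 3364 - 46 ≡ 24; y = λ·(23 - 24) - 52 ≡ 12. → (24, 12)
3P: (24, 12) + (23, 52). λ = (52 - 12)/(23 - 24) ≡ 40/60 mod 61. 60⁻¹ ≡ 60 (mod 61), so λ ≡ 21.
  x = λ² - 24 - 23 = 441 - 47 ≡ 28; y = λ·(24 - 28) - 12 ≡ 26. → (28, 26)
4P: (28, 26) + (23, 52). λ = (52 - 26)/(23 - 28) ≡ 26/56 mod 61. 56⁻¹ ≡ 12 (mod 61) since 56·12 = 672 ≡ 1, so λ ≡ 7.
  x = λ² - 28 - 23 = 49 - 51 ≡ 59; y = λ·(28 - 59) - 26 ≡ 1. → (59, 1)
5P: (59, 1) + (23, 52). λ = (52 - 1)/(23 - 59) ≡ 51/25 mod 61. 25⁻¹ ≡ 22 (mod 61), so λ ≡ 24.
  x = λ² - 59 - 23 = 576 - 82 ≡ 6; y = λ·(59 - 6) - 1 ≡ 51. → (6, 51)
6P: (6, 51) + (23, 52). λ = (52 - 51)/(23 - 6) ≡ 1/17 mod 61. 17⁻¹ ≡ 18 (mod 61) since 17·18 = 306 ≡ 1, so λ ≡ 18.
  x = λ² - 6 - 23 = 324 - 29 ≡ 51; y = λ·(6 - 51) - 51 ≡ 54. → (51, 54)
7P: (51, 54) + (23, 52). λ = (52 - 54)/(23 - 51) ≡ 59/33 mod 61. 33⁻¹ ≡ 37 (mod 61) since 33·37 = 1221 ≡ 1, so λ ≡ 48.
  x = λ² - 51 - 23 = 2304 - 74 ≡ 34; y = λ·(51 - 34) - 54 ≡ 30. → (34, 30)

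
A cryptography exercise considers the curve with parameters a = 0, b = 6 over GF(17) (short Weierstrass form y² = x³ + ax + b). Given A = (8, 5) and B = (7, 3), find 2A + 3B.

First 2A:
Repeated addition: build up to 2A.
2A: tangent at (8, 5): λ = (3·8² + 0)/(2·5) ≡ 5/10. 10⁻¹ ≡ 12 (mod 17) since 10·12 = 120 ≡ 1, so λ ≡ 5·12 ≡ 9.
  x = λ² - 8 - 8 = 81 - 16 ≡ 14; y = λ·(8 - 14) - 5 ≡ 9. → (14, 9)
2A = (14, 9).
Next 3B:
Repeated addition: build up to 3B.
2B: tangent at (7, 3): λ = (3·7² + 0)/(2·3) ≡ 11/6. 6⁻¹ ≡ 3 (mod 17), so λ ≡ 11·3 ≡ 16.
  x = λ² - 7 - 7 = 256 - 14 ≡ 4; y = λ·(7 - 4) - 3 ≡ 11. → (4, 11)
3B: (4, 11) + (7, 3). λ = (3 - 11)/(7 - 4) ≡ 9/3 mod 17. 3⁻¹ ≡ 6 (mod 17), so λ ≡ 3.
  x = λ² - 4 - 7 = 9 - 11 ≡ 15; y = λ·(4 - 15) - 11 ≡ 7. → (15, 7)
3B = (15, 7).
Finally 2A + 3B:
(14, 9) + (15, 7). λ = (7 - 9)/(15 - 14) ≡ 15/1 mod 17. 1⁻¹ ≡ 1 (mod 17) since 1·1 = 1 ≡ 1, so λ ≡ 15.
  x = λ² - 14 - 15 = 225 - 29 ≡ 9; y = λ·(14 - 9) - 9 ≡ 15. → (9, 15)

(9, 15)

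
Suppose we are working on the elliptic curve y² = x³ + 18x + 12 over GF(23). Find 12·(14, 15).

Write Q = (14, 15).
Double-and-add on 12 = (1100)₂. Start with Q = (14, 15) for the leading 1-bit.
double: tangent at (14, 15): λ = (3·14² + 18)/(2·15) ≡ 8/7. 7⁻¹ ≡ 10 (mod 23), so λ ≡ 8·10 ≡ 11.
  x = λ² - 14 - 14 = 121 - 28 ≡ 1; y = λ·(14 - 1) - 15 ≡ 13. → (1, 13)
add Q: (1, 13) + (14, 15). λ = (15 - 13)/(14 - 1) ≡ 2/13 mod 23. 13⁻¹ ≡ 16 (mod 23), so λ ≡ 9.
  x = λ² - 1 - 14 = 81 - 15 ≡ 20; y = λ·(1 - 20) - 13 ≡ 0. → (20, 0)
double: (20, 0) + (20, 0): same x and y₁ ≡ -y₂, so the sum is ∞.
double: ∞ + ∞ = ∞ (identity).

O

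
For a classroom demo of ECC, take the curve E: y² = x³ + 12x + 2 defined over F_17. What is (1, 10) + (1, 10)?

tangent at (1, 10): λ = (3·1² + 12)/(2·10) ≡ 15/3. 3⁻¹ ≡ 6 (mod 17) since 3·6 = 18 ≡ 1, so λ ≡ 15·6 ≡ 5.
  x = λ² - 1 - 1 = 25 - 2 ≡ 6; y = λ·(1 - 6) - 10 ≡ 16. → (6, 16)

(6, 16)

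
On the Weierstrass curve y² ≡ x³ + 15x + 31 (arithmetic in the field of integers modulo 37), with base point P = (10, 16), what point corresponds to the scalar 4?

Repeated addition: build up to 4P.
2P: tangent at (10, 16): λ = (3·10² + 15)/(2·16) ≡ 19/32. 32⁻¹ ≡ 22 (mod 37), so λ ≡ 19·22 ≡ 11.
  x = λ² - 10 - 10 = 121 - 20 ≡ 27; y = λ·(10 - 27) - 16 ≡ 19. → (27, 19)
3P: (27, 19) + (10, 16). λ = (16 - 19)/(10 - 27) ≡ 34/20 mod 37. 20⁻¹ ≡ 13 (mod 37) since 20·13 = 260 ≡ 1, so λ ≡ 35.
  x = λ² - 27 - 10 = 1225 - 37 ≡ 4; y = λ·(27 - 4) - 19 ≡ 9. → (4, 9)
4P: (4, 9) + (10, 16). λ = (16 - 9)/(10 - 4) ≡ 7/6 mod 37. 6⁻¹ ≡ 31 (mod 37), so λ ≡ 32.
  x = λ² - 4 - 10 = 1024 - 14 ≡ 11; y = λ·(4 - 11) - 9 ≡ 26. → (11, 26)

(11, 26)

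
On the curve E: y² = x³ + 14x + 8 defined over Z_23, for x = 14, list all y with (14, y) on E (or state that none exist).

x³ + 14x + 8 = 2948 ≡ 4 (mod 23).
Square roots of 4 mod 23: 2 and 21 (since 2² = 4 ≡ 4).

2, 21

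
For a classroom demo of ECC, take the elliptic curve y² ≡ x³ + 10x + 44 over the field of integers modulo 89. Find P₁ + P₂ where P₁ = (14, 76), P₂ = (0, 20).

(14, 76) + (0, 20). λ = (20 - 76)/(0 - 14) ≡ 33/75 mod 89. 75⁻¹ ≡ 19 (mod 89) since 75·19 = 1425 ≡ 1, so λ ≡ 4.
  x = λ² - 14 - 0 = 16 - 14 ≡ 2; y = λ·(14 - 2) - 76 ≡ 61. → (2, 61)

(2, 61)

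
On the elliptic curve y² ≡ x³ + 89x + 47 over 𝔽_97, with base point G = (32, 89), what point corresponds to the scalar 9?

Double-and-add on 9 = (1001)₂. Start with G = (32, 89) for the leading 1-bit.
double: tangent at (32, 89): λ = (3·32² + 89)/(2·89) ≡ 57/81. 81⁻¹ ≡ 6 (mod 97), so λ ≡ 57·6 ≡ 51.
  x = λ² - 32 - 32 = 2601 - 64 ≡ 15; y = λ·(32 - 15) - 89 ≡ 2. → (15, 2)
double: tangent at (15, 2): λ = (3·15² + 89)/(2·2) ≡ 85/4. 4⁻¹ ≡ 73 (mod 97), so λ ≡ 85·73 ≡ 94.
  x = λ² - 15 - 15 = 8836 - 30 ≡ 76; y = λ·(15 - 76) - 2 ≡ 84. → (76, 84)
double: tangent at (76, 84): λ = (3·76² + 89)/(2·84) ≡ 54/71. 71⁻¹ ≡ 41 (mod 97) since 71·41 = 2911 ≡ 1, so λ ≡ 54·41 ≡ 80.
  x = λ² - 76 - 76 = 6400 - 152 ≡ 40; y = λ·(76 - 40) - 84 ≡ 80. → (40, 80)
add G: (40, 80) + (32, 89). λ = (89 - 80)/(32 - 40) ≡ 9/89 mod 97. 89⁻¹ ≡ 12 (mod 97), so λ ≡ 11.
  x = λ² - 40 - 32 = 121 - 72 ≡ 49; y = λ·(40 - 49) - 80 ≡ 15. → (49, 15)

(49, 15)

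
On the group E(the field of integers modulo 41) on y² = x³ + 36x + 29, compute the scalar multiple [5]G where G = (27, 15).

Repeated addition: build up to 5G.
2G: tangent at (27, 15): λ = (3·27² + 36)/(2·15) ≡ 9/30. 30⁻¹ ≡ 26 (mod 41) since 30·26 = 780 ≡ 1, so λ ≡ 9·26 ≡ 29.
  x = λ² - 27 - 27 = 841 - 54 ≡ 8; y = λ·(27 - 8) - 15 ≡ 3. → (8, 3)
3G: (8, 3) + (27, 15). λ = (15 - 3)/(27 - 8) ≡ 12/19 mod 41. 19⁻¹ ≡ 13 (mod 41) since 19·13 = 247 ≡ 1, so λ ≡ 33.
  x = λ² - 8 - 27 = 1089 - 35 ≡ 29; y = λ·(8 - 29) - 3 ≡ 1. → (29, 1)
4G: (29, 1) + (27, 15). λ = (15 - 1)/(27 - 29) ≡ 14/39 mod 41. 39⁻¹ ≡ 20 (mod 41) since 39·20 = 780 ≡ 1, so λ ≡ 34.
  x = λ² - 29 - 27 = 1156 - 56 ≡ 34; y = λ·(29 - 34) - 1 ≡ 34. → (34, 34)
5G: (34, 34) + (27, 15). λ = (15 - 34)/(27 - 34) ≡ 22/34 mod 41. 34⁻¹ ≡ 35 (mod 41) since 34·35 = 1190 ≡ 1, so λ ≡ 32.
  x = λ² - 34 - 27 = 1024 - 61 ≡ 20; y = λ·(34 - 20) - 34 ≡ 4. → (20, 4)

(20, 4)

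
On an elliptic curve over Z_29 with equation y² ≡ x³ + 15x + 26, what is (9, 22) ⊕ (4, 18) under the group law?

(12, 22)

(9, 22) + (4, 18). λ = (18 - 22)/(4 - 9) ≡ 25/24 mod 29. 24⁻¹ ≡ 23 (mod 29) since 24·23 = 552 ≡ 1, so λ ≡ 24.
  x = λ² - 9 - 4 = 576 - 13 ≡ 12; y = λ·(9 - 12) - 22 ≡ 22. → (12, 22)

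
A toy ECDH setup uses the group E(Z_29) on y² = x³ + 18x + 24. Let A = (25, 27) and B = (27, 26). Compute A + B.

(25, 27) + (27, 26). λ = (26 - 27)/(27 - 25) ≡ 28/2 mod 29. 2⁻¹ ≡ 15 (mod 29), so λ ≡ 14.
  x = λ² - 25 - 27 = 196 - 52 ≡ 28; y = λ·(25 - 28) - 27 ≡ 18. → (28, 18)

(28, 18)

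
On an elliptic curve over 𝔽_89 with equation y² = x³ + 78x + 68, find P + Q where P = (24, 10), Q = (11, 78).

(5, 7)

(24, 10) + (11, 78). λ = (78 - 10)/(11 - 24) ≡ 68/76 mod 89. 76⁻¹ ≡ 41 (mod 89), so λ ≡ 29.
  x = λ² - 24 - 11 = 841 - 35 ≡ 5; y = λ·(24 - 5) - 10 ≡ 7. → (5, 7)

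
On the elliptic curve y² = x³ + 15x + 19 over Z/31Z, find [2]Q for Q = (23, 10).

tangent at (23, 10): λ = (3·23² + 15)/(2·10) ≡ 21/20. 20⁻¹ ≡ 14 (mod 31), so λ ≡ 21·14 ≡ 15.
  x = λ² - 23 - 23 = 225 - 46 ≡ 24; y = λ·(23 - 24) - 10 ≡ 6. → (24, 6)

(24, 6)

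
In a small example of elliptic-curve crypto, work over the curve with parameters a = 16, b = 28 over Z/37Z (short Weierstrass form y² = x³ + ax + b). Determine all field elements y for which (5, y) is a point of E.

14, 23

x³ + 16x + 28 = 233 ≡ 11 (mod 37).
Square roots of 11 mod 37: 14 and 23 (since 14² = 196 ≡ 11).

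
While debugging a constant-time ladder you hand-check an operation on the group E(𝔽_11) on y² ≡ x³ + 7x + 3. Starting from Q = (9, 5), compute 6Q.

(5, 3)

Double-and-add on 6 = (110)₂. Start with Q = (9, 5) for the leading 1-bit.
double: tangent at (9, 5): λ = (3·9² + 7)/(2·5) ≡ 8/10. 10⁻¹ ≡ 10 (mod 11), so λ ≡ 8·10 ≡ 3.
  x = λ² - 9 - 9 = 9 - 18 ≡ 2; y = λ·(9 - 2) - 5 ≡ 5. → (2, 5)
add Q: (2, 5) + (9, 5). λ = (5 - 5)/(9 - 2) ≡ 0/7 mod 11. 7⁻¹ ≡ 8 (mod 11), so λ ≡ 0.
  x = λ² - 2 - 9 = 0 - 11 ≡ 0; y = λ·(2 - 0) - 5 ≡ 6. → (0, 6)
double: tangent at (0, 6): λ = (3·0² + 7)/(2·6) ≡ 7/1. 1⁻¹ ≡ 1 (mod 11) since 1·1 = 1 ≡ 1, so λ ≡ 7·1 ≡ 7.
  x = λ² - 0 - 0 = 49 - 0 ≡ 5; y = λ·(0 - 5) - 6 ≡ 3. → (5, 3)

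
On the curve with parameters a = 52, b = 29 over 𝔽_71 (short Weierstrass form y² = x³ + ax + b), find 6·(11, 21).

(9, 27)

Write G = (11, 21).
Repeated addition: build up to 6G.
2G: tangent at (11, 21): λ = (3·11² + 52)/(2·21) ≡ 60/42. 42⁻¹ ≡ 22 (mod 71), so λ ≡ 60·22 ≡ 42.
  x = λ² - 11 - 11 = 1764 - 22 ≡ 38; y = λ·(11 - 38) - 21 ≡ 52. → (38, 52)
3G: (38, 52) + (11, 21). λ = (21 - 52)/(11 - 38) ≡ 40/44 mod 71. 44⁻¹ ≡ 21 (mod 71), so λ ≡ 59.
  x = λ² - 38 - 11 = 3481 - 49 ≡ 24; y = λ·(38 - 24) - 52 ≡ 64. → (24, 64)
4G: (24, 64) + (11, 21). λ = (21 - 64)/(11 - 24) ≡ 28/58 mod 71. 58⁻¹ ≡ 60 (mod 71) since 58·60 = 3480 ≡ 1, so λ ≡ 47.
  x = λ² - 24 - 11 = 2209 - 35 ≡ 44; y = λ·(24 - 44) - 64 ≡ 61. → (44, 61)
5G: (44, 61) + (11, 21). λ = (21 - 61)/(11 - 44) ≡ 31/38 mod 71. 38⁻¹ ≡ 43 (mod 71) since 38·43 = 1634 ≡ 1, so λ ≡ 55.
  x = λ² - 44 - 11 = 3025 - 55 ≡ 59; y = λ·(44 - 59) - 61 ≡ 37. → (59, 37)
6G: (59, 37) + (11, 21). λ = (21 - 37)/(11 - 59) ≡ 55/23 mod 71. 23⁻¹ ≡ 34 (mod 71), so λ ≡ 24.
  x = λ² - 59 - 11 = 576 - 70 ≡ 9; y = λ·(59 - 9) - 37 ≡ 27. → (9, 27)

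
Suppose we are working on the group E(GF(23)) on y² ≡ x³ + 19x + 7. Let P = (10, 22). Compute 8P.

Double-and-add on 8 = (1000)₂. Start with P = (10, 22) for the leading 1-bit.
double: tangent at (10, 22): λ = (3·10² + 19)/(2·22) ≡ 20/21. 21⁻¹ ≡ 11 (mod 23), so λ ≡ 20·11 ≡ 13.
  x = λ² - 10 - 10 = 169 - 20 ≡ 11; y = λ·(10 - 11) - 22 ≡ 11. → (11, 11)
double: tangent at (11, 11): λ = (3·11² + 19)/(2·11) ≡ 14/22. 22⁻¹ ≡ 22 (mod 23) since 22·22 = 484 ≡ 1, so λ ≡ 14·22 ≡ 9.
  x = λ² - 11 - 11 = 81 - 22 ≡ 13; y = λ·(11 - 13) - 11 ≡ 17. → (13, 17)
double: tangent at (13, 17): λ = (3·13² + 19)/(2·17) ≡ 20/11. 11⁻¹ ≡ 21 (mod 23), so λ ≡ 20·21 ≡ 6.
  x = λ² - 13 - 13 = 36 - 26 ≡ 10; y = λ·(13 - 10) - 17 ≡ 1. → (10, 1)

(10, 1)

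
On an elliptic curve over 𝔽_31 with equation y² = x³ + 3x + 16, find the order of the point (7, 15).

12

2P: tangent at (7, 15): λ = (3·7² + 3)/(2·15) ≡ 26/30. 30⁻¹ ≡ 30 (mod 31) since 30·30 = 900 ≡ 1, so λ ≡ 26·30 ≡ 5.
  x = λ² - 7 - 7 = 25 - 14 ≡ 11; y = λ·(7 - 11) - 15 ≡ 27. → (11, 27)
3P: (11, 27) + (7, 15). λ = (15 - 27)/(7 - 11) ≡ 19/27 mod 31. 27⁻¹ ≡ 23 (mod 31) since 27·23 = 621 ≡ 1, so λ ≡ 3.
  x = λ² - 11 - 7 = 9 - 18 ≡ 22; y = λ·(11 - 22) - 27 ≡ 2. → (22, 2)
4P: (22, 2) + (7, 15). λ = (15 - 2)/(7 - 22) ≡ 13/16 mod 31. 16⁻¹ ≡ 2 (mod 31), so λ ≡ 26.
  x = λ² - 22 - 7 = 676 - 29 ≡ 27; y = λ·(22 - 27) - 2 ≡ 23. → (27, 23)
5P: (27, 23) + (7, 15). λ = (15 - 23)/(7 - 27) ≡ 23/11 mod 31. 11⁻¹ ≡ 17 (mod 31), so λ ≡ 19.
  x = λ² - 27 - 7 = 361 - 34 ≡ 17; y = λ·(27 - 17) - 23 ≡ 12. → (17, 12)
6P: (17, 12) + (7, 15). λ = (15 - 12)/(7 - 17) ≡ 3/21 mod 31. 21⁻¹ ≡ 3 (mod 31) since 21·3 = 63 ≡ 1, so λ ≡ 9.
  x = λ² - 17 - 7 = 81 - 24 ≡ 26; y = λ·(17 - 26) - 12 ≡ 0. → (26, 0)
7P: (26, 0) + (7, 15). λ = (15 - 0)/(7 - 26) ≡ 15/12 mod 31. 12⁻¹ ≡ 13 (mod 31), so λ ≡ 9.
  x = λ² - 26 - 7 = 81 - 33 ≡ 17; y = λ·(26 - 17) - 0 ≡ 19. → (17, 19)
8P: (17, 19) + (7, 15). λ = (15 - 19)/(7 - 17) ≡ 27/21 mod 31. 21⁻¹ ≡ 3 (mod 31), so λ ≡ 19.
  x = λ² - 17 - 7 = 361 - 24 ≡ 27; y = λ·(17 - 27) - 19 ≡ 8. → (27, 8)
9P: (27, 8) + (7, 15). λ = (15 - 8)/(7 - 27) ≡ 7/11 mod 31. 11⁻¹ ≡ 17 (mod 31), so λ ≡ 26.
  x = λ² - 27 - 7 = 676 - 34 ≡ 22; y = λ·(27 - 22) - 8 ≡ 29. → (22, 29)
10P: (22, 29) + (7, 15). λ = (15 - 29)/(7 - 22) ≡ 17/16 mod 31. 16⁻¹ ≡ 2 (mod 31) since 16·2 = 32 ≡ 1, so λ ≡ 3.
  x = λ² - 22 - 7 = 9 - 29 ≡ 11; y = λ·(22 - 11) - 29 ≡ 4. → (11, 4)
11P: (11, 4) + (7, 15). λ = (15 - 4)/(7 - 11) ≡ 11/27 mod 31. 27⁻¹ ≡ 23 (mod 31) since 27·23 = 621 ≡ 1, so λ ≡ 5.
  x = λ² - 11 - 7 = 25 - 18 ≡ 7; y = λ·(11 - 7) - 4 ≡ 16. → (7, 16)
12P: (7, 16) + (7, 15): same x and y₁ ≡ -y₂, so the sum is O.
12P = O, so the order is 12.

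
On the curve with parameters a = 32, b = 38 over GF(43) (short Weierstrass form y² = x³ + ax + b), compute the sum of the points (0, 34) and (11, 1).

(0, 34) + (11, 1). λ = (1 - 34)/(11 - 0) ≡ 10/11 mod 43. 11⁻¹ ≡ 4 (mod 43) since 11·4 = 44 ≡ 1, so λ ≡ 40.
  x = λ² - 0 - 11 = 1600 - 11 ≡ 41; y = λ·(0 - 41) - 34 ≡ 3. → (41, 3)

(41, 3)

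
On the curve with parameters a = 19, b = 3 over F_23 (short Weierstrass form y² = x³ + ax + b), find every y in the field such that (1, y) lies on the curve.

x³ + 19x + 3 = 23 ≡ 0 (mod 23).
Only y = 0 satisfies y² ≡ 0.

0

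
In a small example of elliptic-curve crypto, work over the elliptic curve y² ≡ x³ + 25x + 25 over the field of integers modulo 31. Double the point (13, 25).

(14, 9)

tangent at (13, 25): λ = (3·13² + 25)/(2·25) ≡ 5/19. 19⁻¹ ≡ 18 (mod 31), so λ ≡ 5·18 ≡ 28.
  x = λ² - 13 - 13 = 784 - 26 ≡ 14; y = λ·(13 - 14) - 25 ≡ 9. → (14, 9)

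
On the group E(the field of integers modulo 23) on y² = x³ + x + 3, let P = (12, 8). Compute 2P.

tangent at (12, 8): λ = (3·12² + 1)/(2·8) ≡ 19/16. 16⁻¹ ≡ 13 (mod 23), so λ ≡ 19·13 ≡ 17.
  x = λ² - 12 - 12 = 289 - 24 ≡ 12; y = λ·(12 - 12) - 8 ≡ 15. → (12, 15)

(12, 15)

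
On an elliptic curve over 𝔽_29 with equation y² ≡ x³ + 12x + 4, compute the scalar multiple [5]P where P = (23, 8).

(12, 22)

Double-and-add on 5 = (101)₂. Start with P = (23, 8) for the leading 1-bit.
double: tangent at (23, 8): λ = (3·23² + 12)/(2·8) ≡ 4/16. 16⁻¹ ≡ 20 (mod 29) since 16·20 = 320 ≡ 1, so λ ≡ 4·20 ≡ 22.
  x = λ² - 23 - 23 = 484 - 46 ≡ 3; y = λ·(23 - 3) - 8 ≡ 26. → (3, 26)
double: tangent at (3, 26): λ = (3·3² + 12)/(2·26) ≡ 10/23. 23⁻¹ ≡ 24 (mod 29), so λ ≡ 10·24 ≡ 8.
  x = λ² - 3 - 3 = 64 - 6 ≡ 0; y = λ·(3 - 0) - 26 ≡ 27. → (0, 27)
add P: (0, 27) + (23, 8). λ = (8 - 27)/(23 - 0) ≡ 10/23 mod 29. 23⁻¹ ≡ 24 (mod 29) since 23·24 = 552 ≡ 1, so λ ≡ 8.
  x = λ² - 0 - 23 = 64 - 23 ≡ 12; y = λ·(0 - 12) - 27 ≡ 22. → (12, 22)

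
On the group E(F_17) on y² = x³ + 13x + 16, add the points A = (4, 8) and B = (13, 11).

(4, 8) + (13, 11). λ = (11 - 8)/(13 - 4) ≡ 3/9 mod 17. 9⁻¹ ≡ 2 (mod 17), so λ ≡ 6.
  x = λ² - 4 - 13 = 36 - 17 ≡ 2; y = λ·(4 - 2) - 8 ≡ 4. → (2, 4)

(2, 4)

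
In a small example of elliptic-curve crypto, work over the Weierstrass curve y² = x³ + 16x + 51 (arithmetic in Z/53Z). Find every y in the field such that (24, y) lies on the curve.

x³ + 16x + 51 = 14259 ≡ 2 (mod 53).
2 is a non-residue mod 53; no y exists.

none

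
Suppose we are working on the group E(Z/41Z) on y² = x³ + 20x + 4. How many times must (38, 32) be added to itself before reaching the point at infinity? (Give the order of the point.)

2P: tangent at (38, 32): λ = (3·38² + 20)/(2·32) ≡ 6/23. 23⁻¹ ≡ 25 (mod 41) since 23·25 = 575 ≡ 1, so λ ≡ 6·25 ≡ 27.
  x = λ² - 38 - 38 = 729 - 76 ≡ 38; y = λ·(38 - 38) - 32 ≡ 9. → (38, 9)
3P: (38, 9) + (38, 32): same x and y₁ ≡ -y₂, so the sum is the point at infinity.
3P = the point at infinity, so the order is 3.

3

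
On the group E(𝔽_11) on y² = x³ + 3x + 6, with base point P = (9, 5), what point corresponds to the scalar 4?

Repeated addition: build up to 4P.
2P: tangent at (9, 5): λ = (3·9² + 3)/(2·5) ≡ 4/10. 10⁻¹ ≡ 10 (mod 11), so λ ≡ 4·10 ≡ 7.
  x = λ² - 9 - 9 = 49 - 18 ≡ 9; y = λ·(9 - 9) - 5 ≡ 6. → (9, 6)
3P: (9, 6) + (9, 5): same x and y₁ ≡ -y₂, so the sum is O.
4P: O + (9, 5) = (9, 5) (identity).

(9, 5)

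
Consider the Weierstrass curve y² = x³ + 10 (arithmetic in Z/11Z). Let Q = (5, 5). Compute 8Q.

Double-and-add on 8 = (1000)₂. Start with Q = (5, 5) for the leading 1-bit.
double: tangent at (5, 5): λ = (3·5² + 0)/(2·5) ≡ 9/10. 10⁻¹ ≡ 10 (mod 11), so λ ≡ 9·10 ≡ 2.
  x = λ² - 5 - 5 = 4 - 10 ≡ 5; y = λ·(5 - 5) - 5 ≡ 6. → (5, 6)
double: tangent at (5, 6): λ = (3·5² + 0)/(2·6) ≡ 9/1. 1⁻¹ ≡ 1 (mod 11), so λ ≡ 9·1 ≡ 9.
  x = λ² - 5 - 5 = 81 - 10 ≡ 5; y = λ·(5 - 5) - 6 ≡ 5. → (5, 5)
double: tangent at (5, 5): λ = (3·5² + 0)/(2·5) ≡ 9/10. 10⁻¹ ≡ 10 (mod 11), so λ ≡ 9·10 ≡ 2.
  x = λ² - 5 - 5 = 4 - 10 ≡ 5; y = λ·(5 - 5) - 5 ≡ 6. → (5, 6)

(5, 6)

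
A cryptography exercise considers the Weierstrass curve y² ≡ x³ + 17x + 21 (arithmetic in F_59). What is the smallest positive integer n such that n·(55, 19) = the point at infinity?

2P: tangent at (55, 19): λ = (3·55² + 17)/(2·19) ≡ 6/38. 38⁻¹ ≡ 14 (mod 59), so λ ≡ 6·14 ≡ 25.
  x = λ² - 55 - 55 = 625 - 110 ≡ 43; y = λ·(55 - 43) - 19 ≡ 45. → (43, 45)
3P: (43, 45) + (55, 19). λ = (19 - 45)/(55 - 43) ≡ 33/12 mod 59. 12⁻¹ ≡ 5 (mod 59), so λ ≡ 47.
  x = λ² - 43 - 55 = 2209 - 98 ≡ 46; y = λ·(43 - 46) - 45 ≡ 50. → (46, 50)
4P: (46, 50) + (55, 19). λ = (19 - 50)/(55 - 46) ≡ 28/9 mod 59. 9⁻¹ ≡ 46 (mod 59), so λ ≡ 49.
  x = λ² - 46 - 55 = 2401 - 101 ≡ 58; y = λ·(46 - 58) - 50 ≡ 11. → (58, 11)
5P: (58, 11) + (55, 19). λ = (19 - 11)/(55 - 58) ≡ 8/56 mod 59. 56⁻¹ ≡ 39 (mod 59), so λ ≡ 17.
  x = λ² - 58 - 55 = 289 - 113 ≡ 58; y = λ·(58 - 58) - 11 ≡ 48. → (58, 48)
6P: (58, 48) + (55, 19). λ = (19 - 48)/(55 - 58) ≡ 30/56 mod 59. 56⁻¹ ≡ 39 (mod 59) since 56·39 = 2184 ≡ 1, so λ ≡ 49.
  x = λ² - 58 - 55 = 2401 - 113 ≡ 46; y = λ·(58 - 46) - 48 ≡ 9. → (46, 9)
7P: (46, 9) + (55, 19). λ = (19 - 9)/(55 - 46) ≡ 10/9 mod 59. 9⁻¹ ≡ 46 (mod 59), so λ ≡ 47.
  x = λ² - 46 - 55 = 2209 - 101 ≡ 43; y = λ·(46 - 43) - 9 ≡ 14. → (43, 14)
8P: (43, 14) + (55, 19). λ = (19 - 14)/(55 - 43) ≡ 5/12 mod 59. 12⁻¹ ≡ 5 (mod 59) since 12·5 = 60 ≡ 1, so λ ≡ 25.
  x = λ² - 43 - 55 = 625 - 98 ≡ 55; y = λ·(43 - 55) - 14 ≡ 40. → (55, 40)
9P: (55, 40) + (55, 19): same x and y₁ ≡ -y₂, so the sum is the point at infinity.
9P = the point at infinity, so the order is 9.

9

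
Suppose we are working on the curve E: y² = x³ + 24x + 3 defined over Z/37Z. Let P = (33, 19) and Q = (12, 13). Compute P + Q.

(33, 19) + (12, 13). λ = (13 - 19)/(12 - 33) ≡ 31/16 mod 37. 16⁻¹ ≡ 7 (mod 37), so λ ≡ 32.
  x = λ² - 33 - 12 = 1024 - 45 ≡ 17; y = λ·(33 - 17) - 19 ≡ 12. → (17, 12)

(17, 12)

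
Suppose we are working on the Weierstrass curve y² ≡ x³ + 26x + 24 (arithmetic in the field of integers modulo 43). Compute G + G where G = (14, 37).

(16, 8)

tangent at (14, 37): λ = (3·14² + 26)/(2·37) ≡ 12/31. 31⁻¹ ≡ 25 (mod 43), so λ ≡ 12·25 ≡ 42.
  x = λ² - 14 - 14 = 1764 - 28 ≡ 16; y = λ·(14 - 16) - 37 ≡ 8. → (16, 8)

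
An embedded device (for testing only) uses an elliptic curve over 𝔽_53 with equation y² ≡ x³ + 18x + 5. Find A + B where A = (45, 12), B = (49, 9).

(45, 12) + (49, 9). λ = (9 - 12)/(49 - 45) ≡ 50/4 mod 53. 4⁻¹ ≡ 40 (mod 53), so λ ≡ 39.
  x = λ² - 45 - 49 = 1521 - 94 ≡ 49; y = λ·(45 - 49) - 12 ≡ 44. → (49, 44)

(49, 44)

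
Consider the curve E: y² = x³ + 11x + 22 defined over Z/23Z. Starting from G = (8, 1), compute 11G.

Double-and-add on 11 = (1011)₂. Start with G = (8, 1) for the leading 1-bit.
double: tangent at (8, 1): λ = (3·8² + 11)/(2·1) ≡ 19/2. 2⁻¹ ≡ 12 (mod 23) since 2·12 = 24 ≡ 1, so λ ≡ 19·12 ≡ 21.
  x = λ² - 8 - 8 = 441 - 16 ≡ 11; y = λ·(8 - 11) - 1 ≡ 5. → (11, 5)
double: tangent at (11, 5): λ = (3·11² + 11)/(2·5) ≡ 6/10. 10⁻¹ ≡ 7 (mod 23) since 10·7 = 70 ≡ 1, so λ ≡ 6·7 ≡ 19.
  x = λ² - 11 - 11 = 361 - 22 ≡ 17; y = λ·(11 - 17) - 5 ≡ 19. → (17, 19)
add G: (17, 19) + (8, 1). λ = (1 - 19)/(8 - 17) ≡ 5/14 mod 23. 14⁻¹ ≡ 5 (mod 23), so λ ≡ 2.
  x = λ² - 17 - 8 = 4 - 25 ≡ 2; y = λ·(17 - 2) - 19 ≡ 11. → (2, 11)
double: tangent at (2, 11): λ = (3·2² + 11)/(2·11) ≡ 0/22. 22⁻¹ ≡ 22 (mod 23), so λ ≡ 0·22 ≡ 0.
  x = λ² - 2 - 2 = 0 - 4 ≡ 19; y = λ·(2 - 19) - 11 ≡ 12. → (19, 12)
add G: (19, 12) + (8, 1). λ = (1 - 12)/(8 - 19) ≡ 12/12 mod 23. 12⁻¹ ≡ 2 (mod 23), so λ ≡ 1.
  x = λ² - 19 - 8 = 1 - 27 ≡ 20; y = λ·(19 - 20) - 12 ≡ 10. → (20, 10)

(20, 10)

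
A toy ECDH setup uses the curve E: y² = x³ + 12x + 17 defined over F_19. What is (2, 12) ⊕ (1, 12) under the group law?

(2, 12) + (1, 12). λ = (12 - 12)/(1 - 2) ≡ 0/18 mod 19. 18⁻¹ ≡ 18 (mod 19), so λ ≡ 0.
  x = λ² - 2 - 1 = 0 - 3 ≡ 16; y = λ·(2 - 16) - 12 ≡ 7. → (16, 7)

(16, 7)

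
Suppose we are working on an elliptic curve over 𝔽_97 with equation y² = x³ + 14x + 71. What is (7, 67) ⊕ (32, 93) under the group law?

(85, 42)

(7, 67) + (32, 93). λ = (93 - 67)/(32 - 7) ≡ 26/25 mod 97. 25⁻¹ ≡ 66 (mod 97) since 25·66 = 1650 ≡ 1, so λ ≡ 67.
  x = λ² - 7 - 32 = 4489 - 39 ≡ 85; y = λ·(7 - 85) - 67 ≡ 42. → (85, 42)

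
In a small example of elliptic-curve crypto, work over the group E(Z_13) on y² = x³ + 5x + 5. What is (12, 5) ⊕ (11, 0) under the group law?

(2, 6)

(12, 5) + (11, 0). λ = (0 - 5)/(11 - 12) ≡ 8/12 mod 13. 12⁻¹ ≡ 12 (mod 13), so λ ≡ 5.
  x = λ² - 12 - 11 = 25 - 23 ≡ 2; y = λ·(12 - 2) - 5 ≡ 6. → (2, 6)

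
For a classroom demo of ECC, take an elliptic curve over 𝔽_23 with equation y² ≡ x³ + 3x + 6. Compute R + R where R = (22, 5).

(18, 2)

tangent at (22, 5): λ = (3·22² + 3)/(2·5) ≡ 6/10. 10⁻¹ ≡ 7 (mod 23) since 10·7 = 70 ≡ 1, so λ ≡ 6·7 ≡ 19.
  x = λ² - 22 - 22 = 361 - 44 ≡ 18; y = λ·(22 - 18) - 5 ≡ 2. → (18, 2)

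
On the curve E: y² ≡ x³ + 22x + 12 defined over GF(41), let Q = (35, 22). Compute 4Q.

Double-and-add on 4 = (100)₂. Start with Q = (35, 22) for the leading 1-bit.
double: tangent at (35, 22): λ = (3·35² + 22)/(2·22) ≡ 7/3. 3⁻¹ ≡ 14 (mod 41), so λ ≡ 7·14 ≡ 16.
  x = λ² - 35 - 35 = 256 - 70 ≡ 22; y = λ·(35 - 22) - 22 ≡ 22. → (22, 22)
double: tangent at (22, 22): λ = (3·22² + 22)/(2·22) ≡ 39/3. 3⁻¹ ≡ 14 (mod 41), so λ ≡ 39·14 ≡ 13.
  x = λ² - 22 - 22 = 169 - 44 ≡ 2; y = λ·(22 - 2) - 22 ≡ 33. → (2, 33)

(2, 33)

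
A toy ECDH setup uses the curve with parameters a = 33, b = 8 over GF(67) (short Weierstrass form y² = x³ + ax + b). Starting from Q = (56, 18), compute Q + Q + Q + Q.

Double-and-add on 4 = (100)₂. Start with Q = (56, 18) for the leading 1-bit.
double: tangent at (56, 18): λ = (3·56² + 33)/(2·18) ≡ 61/36. 36⁻¹ ≡ 54 (mod 67) since 36·54 = 1944 ≡ 1, so λ ≡ 61·54 ≡ 11.
  x = λ² - 56 - 56 = 121 - 112 ≡ 9; y = λ·(56 - 9) - 18 ≡ 30. → (9, 30)
double: tangent at (9, 30): λ = (3·9² + 33)/(2·30) ≡ 8/60. 60⁻¹ ≡ 19 (mod 67), so λ ≡ 8·19 ≡ 18.
  x = λ² - 9 - 9 = 324 - 18 ≡ 38; y = λ·(9 - 38) - 30 ≡ 51. → (38, 51)

(38, 51)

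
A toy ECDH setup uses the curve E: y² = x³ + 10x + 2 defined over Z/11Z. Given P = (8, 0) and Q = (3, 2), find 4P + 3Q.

First 4P:
Double-and-add on 4 = (100)₂. Start with P = (8, 0) for the leading 1-bit.
double: (8, 0) + (8, 0): same x and y₁ ≡ -y₂, so the sum is O.
double: O + O = O (identity).
4P = O.
Next 3Q:
Repeated addition: build up to 3Q.
2Q: tangent at (3, 2): λ = (3·3² + 10)/(2·2) ≡ 4/4. 4⁻¹ ≡ 3 (mod 11) since 4·3 = 12 ≡ 1, so λ ≡ 4·3 ≡ 1.
  x = λ² - 3 - 3 = 1 - 6 ≡ 6; y = λ·(3 - 6) - 2 ≡ 6. → (6, 6)
3Q: (6, 6) + (3, 2). λ = (2 - 6)/(3 - 6) ≡ 7/8 mod 11. 8⁻¹ ≡ 7 (mod 11) since 8·7 = 56 ≡ 1, so λ ≡ 5.
  x = λ² - 6 - 3 = 25 - 9 ≡ 5; y = λ·(6 - 5) - 6 ≡ 10. → (5, 10)
3Q = (5, 10).
Finally 4P + 3Q:
O + (5, 10) = (5, 10) (identity).

(5, 10)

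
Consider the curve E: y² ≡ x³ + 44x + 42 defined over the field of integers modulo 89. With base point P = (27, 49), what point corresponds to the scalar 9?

Repeated addition: build up to 9P.
2P: tangent at (27, 49): λ = (3·27² + 44)/(2·49) ≡ 6/9. 9⁻¹ ≡ 10 (mod 89) since 9·10 = 90 ≡ 1, so λ ≡ 6·10 ≡ 60.
  x = λ² - 27 - 27 = 3600 - 54 ≡ 75; y = λ·(27 - 75) - 49 ≡ 8. → (75, 8)
3P: (75, 8) + (27, 49). λ = (49 - 8)/(27 - 75) ≡ 41/41 mod 89. 41⁻¹ ≡ 76 (mod 89), so λ ≡ 1.
  x = λ² - 75 - 27 = 1 - 102 ≡ 77; y = λ·(75 - 77) - 8 ≡ 79. → (77, 79)
4P: (77, 79) + (27, 49). λ = (49 - 79)/(27 - 77) ≡ 59/39 mod 89. 39⁻¹ ≡ 16 (mod 89), so λ ≡ 54.
  x = λ² - 77 - 27 = 2916 - 104 ≡ 53; y = λ·(77 - 53) - 79 ≡ 60. → (53, 60)
5P: (53, 60) + (27, 49). λ = (49 - 60)/(27 - 53) ≡ 78/63 mod 89. 63⁻¹ ≡ 65 (mod 89), so λ ≡ 86.
  x = λ² - 53 - 27 = 7396 - 80 ≡ 18; y = λ·(53 - 18) - 60 ≡ 13. → (18, 13)
6P: (18, 13) + (27, 49). λ = (49 - 13)/(27 - 18) ≡ 36/9 mod 89. 9⁻¹ ≡ 10 (mod 89), so λ ≡ 4.
  x = λ² - 18 - 27 = 16 - 45 ≡ 60; y = λ·(18 - 60) - 13 ≡ 86. → (60, 86)
7P: (60, 86) + (27, 49). λ = (49 - 86)/(27 - 60) ≡ 52/56 mod 89. 56⁻¹ ≡ 62 (mod 89), so λ ≡ 20.
  x = λ² - 60 - 27 = 400 - 87 ≡ 46; y = λ·(60 - 46) - 86 ≡ 16. → (46, 16)
8P: (46, 16) + (27, 49). λ = (49 - 16)/(27 - 46) ≡ 33/70 mod 89. 70⁻¹ ≡ 14 (mod 89), so λ ≡ 17.
  x = λ² - 46 - 27 = 289 - 73 ≡ 38; y = λ·(46 - 38) - 16 ≡ 31. → (38, 31)
9P: (38, 31) + (27, 49). λ = (49 - 31)/(27 - 38) ≡ 18/78 mod 89. 78⁻¹ ≡ 8 (mod 89), so λ ≡ 55.
  x = λ² - 38 - 27 = 3025 - 65 ≡ 23; y = λ·(38 - 23) - 31 ≡ 82. → (23, 82)

(23, 82)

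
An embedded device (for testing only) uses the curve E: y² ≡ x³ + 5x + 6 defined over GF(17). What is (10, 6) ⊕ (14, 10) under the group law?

(11, 10)

(10, 6) + (14, 10). λ = (10 - 6)/(14 - 10) ≡ 4/4 mod 17. 4⁻¹ ≡ 13 (mod 17) since 4·13 = 52 ≡ 1, so λ ≡ 1.
  x = λ² - 10 - 14 = 1 - 24 ≡ 11; y = λ·(10 - 11) - 6 ≡ 10. → (11, 10)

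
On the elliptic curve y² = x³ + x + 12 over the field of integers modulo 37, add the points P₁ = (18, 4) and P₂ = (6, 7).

(18, 4) + (6, 7). λ = (7 - 4)/(6 - 18) ≡ 3/25 mod 37. 25⁻¹ ≡ 3 (mod 37), so λ ≡ 9.
  x = λ² - 18 - 6 = 81 - 24 ≡ 20; y = λ·(18 - 20) - 4 ≡ 15. → (20, 15)

(20, 15)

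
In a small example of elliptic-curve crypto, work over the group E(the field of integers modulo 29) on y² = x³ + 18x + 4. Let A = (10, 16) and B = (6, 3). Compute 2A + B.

First 2A:
Repeated addition: build up to 2A.
2A: tangent at (10, 16): λ = (3·10² + 18)/(2·16) ≡ 28/3. 3⁻¹ ≡ 10 (mod 29), so λ ≡ 28·10 ≡ 19.
  x = λ² - 10 - 10 = 361 - 20 ≡ 22; y = λ·(10 - 22) - 16 ≡ 17. → (22, 17)
2A = (22, 17).
Finally 2A + B:
(22, 17) + (6, 3). λ = (3 - 17)/(6 - 22) ≡ 15/13 mod 29. 13⁻¹ ≡ 9 (mod 29) since 13·9 = 117 ≡ 1, so λ ≡ 19.
  x = λ² - 22 - 6 = 361 - 28 ≡ 14; y = λ·(22 - 14) - 17 ≡ 19. → (14, 19)

(14, 19)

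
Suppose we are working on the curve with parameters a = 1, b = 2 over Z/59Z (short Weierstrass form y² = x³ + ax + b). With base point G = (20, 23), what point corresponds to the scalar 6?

(26, 50)

Double-and-add on 6 = (110)₂. Start with G = (20, 23) for the leading 1-bit.
double: tangent at (20, 23): λ = (3·20² + 1)/(2·23) ≡ 21/46. 46⁻¹ ≡ 9 (mod 59) since 46·9 = 414 ≡ 1, so λ ≡ 21·9 ≡ 12.
  x = λ² - 20 - 20 = 144 - 40 ≡ 45; y = λ·(20 - 45) - 23 ≡ 31. → (45, 31)
add G: (45, 31) + (20, 23). λ = (23 - 31)/(20 - 45) ≡ 51/34 mod 59. 34⁻¹ ≡ 33 (mod 59) since 34·33 = 1122 ≡ 1, so λ ≡ 31.
  x = λ² - 45 - 20 = 961 - 65 ≡ 11; y = λ·(45 - 11) - 31 ≡ 20. → (11, 20)
double: tangent at (11, 20): λ = (3·11² + 1)/(2·20) ≡ 10/40. 40⁻¹ ≡ 31 (mod 59), so λ ≡ 10·31 ≡ 15.
  x = λ² - 11 - 11 = 225 - 22 ≡ 26; y = λ·(11 - 26) - 20 ≡ 50. → (26, 50)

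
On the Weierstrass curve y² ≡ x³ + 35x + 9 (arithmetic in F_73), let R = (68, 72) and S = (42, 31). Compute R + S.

(63, 51)

(68, 72) + (42, 31). λ = (31 - 72)/(42 - 68) ≡ 32/47 mod 73. 47⁻¹ ≡ 14 (mod 73), so λ ≡ 10.
  x = λ² - 68 - 42 = 100 - 110 ≡ 63; y = λ·(68 - 63) - 72 ≡ 51. → (63, 51)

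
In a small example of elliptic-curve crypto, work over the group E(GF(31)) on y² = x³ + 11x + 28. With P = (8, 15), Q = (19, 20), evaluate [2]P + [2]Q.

O

First 2P:
Repeated addition: build up to 2P.
2P: tangent at (8, 15): λ = (3·8² + 11)/(2·15) ≡ 17/30. 30⁻¹ ≡ 30 (mod 31) since 30·30 = 900 ≡ 1, so λ ≡ 17·30 ≡ 14.
  x = λ² - 8 - 8 = 196 - 16 ≡ 25; y = λ·(8 - 25) - 15 ≡ 26. → (25, 26)
2P = (25, 26).
Next 2Q:
Repeated addition: build up to 2Q.
2Q: tangent at (19, 20): λ = (3·19² + 11)/(2·20) ≡ 9/9. 9⁻¹ ≡ 7 (mod 31), so λ ≡ 9·7 ≡ 1.
  x = λ² - 19 - 19 = 1 - 38 ≡ 25; y = λ·(19 - 25) - 20 ≡ 5. → (25, 5)
2Q = (25, 5).
Finally 2P + 2Q:
(25, 26) + (25, 5): same x and y₁ ≡ -y₂, so the sum is the point at infinity.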